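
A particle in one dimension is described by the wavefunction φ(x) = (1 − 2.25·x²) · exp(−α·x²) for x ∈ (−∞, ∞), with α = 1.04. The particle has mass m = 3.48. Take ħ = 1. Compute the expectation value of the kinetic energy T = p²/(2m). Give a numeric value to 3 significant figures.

0.775

T = −(ħ²/2m) d²/dx², so ⟨T⟩ = −(ħ²/2m) ∫ φ*·φ'' dx / ∫|φ|² dx; with m = 3.48.
Expand each integrand as polynomial × e^(−2αx²) and use ∫x^(2j)·e^(−2αx²) dx = (2j−1)!!/(4α)^j · √(π/(2α)), odd powers → 0; here √(π/(2α)) = 1.2290. Differentiate with the product rule, d/dx e^(−αx²) = −2αx·e^(−αx²).
State is unnormalized: ∫|φ|² dx = 0.97811, and ∫φ*·(−ħ²/2m · φ'') dx = 0.75834, so ⟨T⟩ = 0.75834 / 0.97811.
⟨T⟩ = 0.77531.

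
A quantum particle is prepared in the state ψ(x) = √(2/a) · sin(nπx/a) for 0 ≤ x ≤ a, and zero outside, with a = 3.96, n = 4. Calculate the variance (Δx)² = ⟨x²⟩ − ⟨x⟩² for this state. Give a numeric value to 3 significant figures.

Compute ⟨x⟩ and ⟨x²⟩ separately, then (Δx)² = ⟨x²⟩ − ⟨x⟩².
With sin²θ = (1 − cos2θ)/2 on 0 ≤ x ≤ a: ∫sin²(nπx/a) dx = a/2, ∫x·sin²(nπx/a) dx = a²/4, ∫x²·sin²(nπx/a) dx = a³·(1/6 − 1/(4n²π²)); higher powers xᵏ the same way, integrating xᵏ·cos(2nπx/a) by parts.
⟨x⟩ = 1.9800 and ⟨x²⟩ = 5.1775.
(Δx)² = 5.1775 − (1.9800)² = 1.2571.

1.26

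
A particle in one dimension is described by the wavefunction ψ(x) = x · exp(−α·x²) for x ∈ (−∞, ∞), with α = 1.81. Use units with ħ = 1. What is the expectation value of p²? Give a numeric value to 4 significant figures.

p² ψ = −ħ² d²ψ/dx²; ⟨p²⟩ = −ħ² ∫ ψ*·ψ'' dx / ∫|ψ|² dx.
Expand each integrand as polynomial × e^(−2αx²) and use ∫x^(2j)·e^(−2αx²) dx = (2j−1)!!/(4α)^j · √(π/(2α)), odd powers → 0; here √(π/(2α)) = 0.93158. Differentiate with the product rule, d/dx e^(−αx²) = −2αx·e^(−αx²).
State is unnormalized: ∫|ψ|² dx = 0.12867, and ∫ψ*·(−ħ² ψ'') dx = 0.69869, so ⟨p²⟩ = 0.69869 / 0.12867.
⟨p²⟩ = 5.4300.

5.430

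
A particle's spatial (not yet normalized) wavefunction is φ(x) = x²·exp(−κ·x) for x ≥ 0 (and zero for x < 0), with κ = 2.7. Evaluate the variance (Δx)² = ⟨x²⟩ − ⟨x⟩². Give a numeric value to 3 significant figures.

0.171

Compute ⟨x⟩ and ⟨x²⟩ separately, then (Δx)² = ⟨x²⟩ − ⟨x⟩².
Every integrand reduces to terms xʲ·e^(−2κx) on [0, ∞); use ∫₀^∞ xʲ·e^(−2κx) dx = j!/(2κ)^(j+1).
Normalization: ∫|φ|² dx = 0.0052269.
⟨x⟩ = 0.92593 and ⟨x²⟩ = 1.0288.
(Δx)² = 1.0288 − (0.92593)² = 0.17147.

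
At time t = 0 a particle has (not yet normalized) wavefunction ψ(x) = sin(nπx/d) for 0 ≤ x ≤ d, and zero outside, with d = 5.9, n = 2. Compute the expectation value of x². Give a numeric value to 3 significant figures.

⟨x²⟩ = ∫ x²·|ψ|² dx / ∫|ψ|² dx (integrals over the domain).
With sin²θ = (1 − cos2θ)/2 on 0 ≤ x ≤ d: ∫sin²(nπx/d) dx = d/2, ∫x·sin²(nπx/d) dx = d²/4, ∫x²·sin²(nπx/d) dx = d³·(1/6 − 1/(4n²π²)); higher powers xᵏ the same way, integrating xᵏ·cos(2nπx/d) by parts.
State is unnormalized: ∫|ψ|² dx = 2.9500, and ∫ψ*·x²·ψ dx = 32.929, so ⟨x²⟩ = 32.929 / 2.9500.
⟨x²⟩ = 11.162.

11.2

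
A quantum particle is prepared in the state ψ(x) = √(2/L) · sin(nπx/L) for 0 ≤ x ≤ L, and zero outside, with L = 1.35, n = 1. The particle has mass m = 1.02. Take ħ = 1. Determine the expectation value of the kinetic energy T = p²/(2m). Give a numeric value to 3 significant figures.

T = −(ħ²/2m) d²/dx², so ⟨T⟩ = −(ħ²/2m) ∫ ψ*·ψ'' dx; with m = 1.02.
d/dx sin(nπx/L) = (nπ/L)·cos(nπx/L) and d²/dx² sin(nπx/L) = −(nπ/L)²·sin(nπx/L); on 0 ≤ x ≤ L, ∫sin²(nπx/L) dx = L/2 and ∫sin(nπx/L)·cos(nπx/L) dx = 0.
⟨T⟩ = 2.6546.

2.65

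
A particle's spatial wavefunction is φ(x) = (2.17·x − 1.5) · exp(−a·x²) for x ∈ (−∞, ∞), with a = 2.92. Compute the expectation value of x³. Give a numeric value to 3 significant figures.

-0.0540

⟨x³⟩ = ∫ x³·|φ|² dx / ∫|φ|² dx (integrals over the domain).
Expand each integrand as polynomial × e^(−2ax²) and use ∫x^(2j)·e^(−2ax²) dx = (2j−1)!!/(4a)^j · √(π/(2a)), odd powers → 0; here √(π/(2a)) = 0.73345.
State is unnormalized: ∫|φ|² dx = 1.9460, and ∫φ*·x³·φ dx = -0.10500, so ⟨x³⟩ = -0.10500 / 1.9460.
⟨x³⟩ = -0.053958.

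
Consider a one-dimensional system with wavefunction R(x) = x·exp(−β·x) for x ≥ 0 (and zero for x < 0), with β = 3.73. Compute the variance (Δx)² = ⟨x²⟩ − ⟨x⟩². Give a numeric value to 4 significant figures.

Compute ⟨x⟩ and ⟨x²⟩ separately, then (Δx)² = ⟨x²⟩ − ⟨x⟩².
Every integrand reduces to terms xʲ·e^(−2βx) on [0, ∞); use ∫₀^∞ xʲ·e^(−2βx) dx = j!/(2β)^(j+1).
Normalization: ∫|R|² dx = 0.0048174.
⟨x⟩ = 0.40214 and ⟨x²⟩ = 0.21563.
(Δx)² = 0.21563 − (0.40214)² = 0.053907.

0.05391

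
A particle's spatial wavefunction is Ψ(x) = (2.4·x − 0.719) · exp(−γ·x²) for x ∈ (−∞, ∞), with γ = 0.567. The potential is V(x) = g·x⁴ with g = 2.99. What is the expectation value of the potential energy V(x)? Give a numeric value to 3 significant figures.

7.54

⟨V⟩ = ∫ V(x)·|Ψ|² dx / ∫|Ψ|² dx.
Expand each integrand as polynomial × e^(−2γx²) and use ∫x^(2j)·e^(−2γx²) dx = (2j−1)!!/(4γ)^j · √(π/(2γ)), odd powers → 0; here √(π/(2γ)) = 1.6644.
State is unnormalized: ∫|Ψ|² dx = 5.0876, and ∫Ψ*·V(x)·Ψ dx = 38.358, so ⟨V⟩ = 38.358 / 5.0876.
⟨V⟩ = 7.5395.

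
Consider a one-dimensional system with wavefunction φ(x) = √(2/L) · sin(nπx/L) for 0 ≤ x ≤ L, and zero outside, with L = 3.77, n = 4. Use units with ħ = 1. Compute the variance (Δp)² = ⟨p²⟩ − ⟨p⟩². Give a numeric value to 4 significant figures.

Compute ⟨p⟩ and ⟨p²⟩ separately; (Δp)² = ⟨p²⟩ − ⟨p⟩².
d/dx sin(nπx/L) = (nπ/L)·cos(nπx/L) and d²/dx² sin(nπx/L) = −(nπ/L)²·sin(nπx/L); on 0 ≤ x ≤ L, ∫sin²(nπx/L) dx = L/2 and ∫sin(nπx/L)·cos(nπx/L) dx = 0.
⟨p⟩ = 0.0000 and ⟨p²⟩ = 11.111.
(Δp)² = 11.111 − (0.0000)² = 11.111.

11.11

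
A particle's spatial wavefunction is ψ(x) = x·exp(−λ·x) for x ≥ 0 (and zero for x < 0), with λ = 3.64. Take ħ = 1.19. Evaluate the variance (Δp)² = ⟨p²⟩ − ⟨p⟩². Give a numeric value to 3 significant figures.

Compute ⟨p⟩ and ⟨p²⟩ separately; (Δp)² = ⟨p²⟩ − ⟨p⟩².
Differentiate x·exp(−λ·x) with the product rule; every integrand then reduces to terms xʲ·e^(−2λx) on [0, ∞), with ∫₀^∞ xʲ·e^(−2λx) dx = j!/(2λ)^(j+1).
Normalization: ∫|ψ|² dx = 0.0051837.
⟨p⟩ = 0.0000 and ⟨p²⟩ = 18.763.
(Δp)² = 18.763 − (0.0000)² = 18.763.

18.8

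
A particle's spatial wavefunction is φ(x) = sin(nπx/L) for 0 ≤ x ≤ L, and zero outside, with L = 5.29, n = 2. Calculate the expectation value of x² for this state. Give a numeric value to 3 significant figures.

⟨x²⟩ = ∫ x²·|φ|² dx / ∫|φ|² dx (integrals over the domain).
With sin²θ = (1 − cos2θ)/2 on 0 ≤ x ≤ L: ∫sin²(nπx/L) dx = L/2, ∫x·sin²(nπx/L) dx = L²/4, ∫x²·sin²(nπx/L) dx = L³·(1/6 − 1/(4n²π²)); higher powers xᵏ the same way, integrating xᵏ·cos(2nπx/L) by parts.
State is unnormalized: ∫|φ|² dx = 2.6450, and ∫φ*·x²·φ dx = 23.735, so ⟨x²⟩ = 23.735 / 2.6450.
⟨x²⟩ = 8.9736.

8.97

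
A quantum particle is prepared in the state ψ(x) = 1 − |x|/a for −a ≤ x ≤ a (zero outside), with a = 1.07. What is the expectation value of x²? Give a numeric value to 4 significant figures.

0.1145

⟨x²⟩ = ∫ x²·|ψ|² dx / ∫|ψ|² dx (integrals over the domain).
ψ is even, so ∫ over [−a, a] = 2∫₀ᵃ with ψ = 1 − x/a there: ∫₀ᵃ (1 − x/a)² dx = a/3, ∫₀ᵃ x²(1 − x/a)² dx = a³/30, ∫₀ᵃ x⁴(1 − x/a)² dx = a⁵/105.
State is unnormalized: ∫|ψ|² dx = 0.71333, and ∫ψ*·x²·ψ dx = 0.081670, so ⟨x²⟩ = 0.081670 / 0.71333.
⟨x²⟩ = 0.11449.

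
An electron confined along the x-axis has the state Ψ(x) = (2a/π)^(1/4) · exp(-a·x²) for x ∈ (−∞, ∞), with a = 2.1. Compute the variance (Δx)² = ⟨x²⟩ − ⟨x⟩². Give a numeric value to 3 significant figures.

Compute ⟨x⟩ and ⟨x²⟩ separately, then (Δx)² = ⟨x²⟩ − ⟨x⟩².
Gaussian moments: ∫x^(2j)·e^(−2ax²) dx = (2j−1)!!/(4a)^j · √(π/(2a)), odd powers integrate to 0; here √(π/(2a)) = 0.86487.
⟨x⟩ = 0.0000 and ⟨x²⟩ = 0.11905.
(Δx)² = 0.11905 − (0.0000)² = 0.11905.

0.119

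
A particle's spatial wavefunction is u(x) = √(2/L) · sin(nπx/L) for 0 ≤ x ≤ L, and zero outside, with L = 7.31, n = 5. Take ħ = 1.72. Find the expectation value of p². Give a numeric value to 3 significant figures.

13.7

p² u = −ħ² d²u/dx²; ⟨p²⟩ = −ħ² ∫ u*·u'' dx.
d/dx sin(nπx/L) = (nπ/L)·cos(nπx/L) and d²/dx² sin(nπx/L) = −(nπ/L)²·sin(nπx/L); on 0 ≤ x ≤ L, ∫sin²(nπx/L) dx = L/2 and ∫sin(nπx/L)·cos(nπx/L) dx = 0.
⟨p²⟩ = 13.660.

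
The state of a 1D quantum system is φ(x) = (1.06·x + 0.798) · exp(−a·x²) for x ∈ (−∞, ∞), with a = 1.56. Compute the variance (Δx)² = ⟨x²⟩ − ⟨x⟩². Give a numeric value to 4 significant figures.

0.1208

Compute ⟨x⟩ and ⟨x²⟩ separately, then (Δx)² = ⟨x²⟩ − ⟨x⟩².
Expand each integrand as polynomial × e^(−2ax²) and use ∫x^(2j)·e^(−2ax²) dx = (2j−1)!!/(4a)^j · √(π/(2a)), odd powers → 0; here √(π/(2a)) = 1.0035.
Normalization: ∫|φ|² dx = 0.81969.
⟨x⟩ = 0.33190 and ⟨x²⟩ = 0.23091.
(Δx)² = 0.23091 − (0.33190)² = 0.12075.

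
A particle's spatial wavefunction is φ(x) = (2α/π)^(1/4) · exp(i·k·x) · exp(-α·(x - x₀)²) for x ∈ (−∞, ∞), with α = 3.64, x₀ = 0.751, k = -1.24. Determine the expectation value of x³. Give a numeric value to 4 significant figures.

⟨x³⟩ = ∫ x³·|φ|² dx (integrals over the domain).
Gaussian moments (u = x − x₀): ∫u^(2j)·e^(−2αu²) du = (2j−1)!!/(4α)^j · √(π/(2α)), odd powers integrate to 0; here √(π/(2α)) = 0.65692.
⟨x³⟩ = 0.57830.

0.5783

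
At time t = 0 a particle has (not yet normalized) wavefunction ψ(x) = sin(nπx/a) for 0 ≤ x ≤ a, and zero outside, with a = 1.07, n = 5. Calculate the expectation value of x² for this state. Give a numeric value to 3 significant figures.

⟨x²⟩ = ∫ x²·|ψ|² dx / ∫|ψ|² dx (integrals over the domain).
With sin²θ = (1 − cos2θ)/2 on 0 ≤ x ≤ a: ∫sin²(nπx/a) dx = a/2, ∫x·sin²(nπx/a) dx = a²/4, ∫x²·sin²(nπx/a) dx = a³·(1/6 − 1/(4n²π²)); higher powers xᵏ the same way, integrating xᵏ·cos(2nπx/a) by parts.
State is unnormalized: ∫|ψ|² dx = 0.53500, and ∫ψ*·x²·ψ dx = 0.20293, so ⟨x²⟩ = 0.20293 / 0.53500.
⟨x²⟩ = 0.37931.

0.379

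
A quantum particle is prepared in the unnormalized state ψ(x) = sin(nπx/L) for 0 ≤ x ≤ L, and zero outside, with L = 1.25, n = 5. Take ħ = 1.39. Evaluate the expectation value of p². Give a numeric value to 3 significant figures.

305.

p² ψ = −ħ² d²ψ/dx²; ⟨p²⟩ = −ħ² ∫ ψ*·ψ'' dx / ∫|ψ|² dx.
d/dx sin(nπx/L) = (nπ/L)·cos(nπx/L) and d²/dx² sin(nπx/L) = −(nπ/L)²·sin(nπx/L); on 0 ≤ x ≤ L, ∫sin²(nπx/L) dx = L/2 and ∫sin(nπx/L)·cos(nπx/L) dx = 0.
State is unnormalized: ∫|ψ|² dx = 0.62500, and ∫ψ*·(−ħ² ψ'') dx = 190.69, so ⟨p²⟩ = 190.69 / 0.62500.
⟨p²⟩ = 305.11.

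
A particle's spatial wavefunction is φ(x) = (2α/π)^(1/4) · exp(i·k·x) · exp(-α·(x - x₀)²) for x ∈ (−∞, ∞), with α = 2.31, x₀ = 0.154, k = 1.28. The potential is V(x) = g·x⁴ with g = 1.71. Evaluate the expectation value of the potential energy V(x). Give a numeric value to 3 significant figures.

0.0874

⟨V⟩ = ∫ V(x)·|φ|² dx.
Gaussian moments (u = x − x₀): ∫u^(2j)·e^(−2αu²) du = (2j−1)!!/(4α)^j · √(π/(2α)), odd powers integrate to 0; here √(π/(2α)) = 0.82462.
⟨V⟩ = 0.087382.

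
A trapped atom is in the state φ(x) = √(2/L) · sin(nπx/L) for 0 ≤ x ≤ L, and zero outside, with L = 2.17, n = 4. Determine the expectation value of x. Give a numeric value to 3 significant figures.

1.09

⟨x⟩ = ∫ x·|φ|² dx (integrals over the domain).
With sin²θ = (1 − cos2θ)/2 on 0 ≤ x ≤ L: ∫sin²(nπx/L) dx = L/2, ∫x·sin²(nπx/L) dx = L²/4, ∫x²·sin²(nπx/L) dx = L³·(1/6 − 1/(4n²π²)); higher powers xᵏ the same way, integrating xᵏ·cos(2nπx/L) by parts.
⟨x⟩ = 1.0850.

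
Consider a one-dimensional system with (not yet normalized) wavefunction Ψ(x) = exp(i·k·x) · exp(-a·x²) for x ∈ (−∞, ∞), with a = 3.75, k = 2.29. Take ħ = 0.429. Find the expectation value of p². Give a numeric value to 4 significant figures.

1.655

p² Ψ = −ħ² d²Ψ/dx²; ⟨p²⟩ = −ħ² ∫ Ψ*·Ψ'' dx / ∫|Ψ|² dx.
Gaussian moments: ∫x^(2j)·e^(−2ax²) dx = (2j−1)!!/(4a)^j · √(π/(2a)), odd powers integrate to 0; here √(π/(2a)) = 0.64721. Derivatives: Ψ′ = (ik − 2ax)·Ψ, Ψ″ = ((ik − 2ax)² − 2a)·Ψ; the odd-in-x pieces drop out.
State is unnormalized: ∫|Ψ|² dx = 0.64721, and ∫Ψ*·(−ħ² Ψ'') dx = 1.0713, so ⟨p²⟩ = 1.0713 / 0.64721.
⟨p²⟩ = 1.6553.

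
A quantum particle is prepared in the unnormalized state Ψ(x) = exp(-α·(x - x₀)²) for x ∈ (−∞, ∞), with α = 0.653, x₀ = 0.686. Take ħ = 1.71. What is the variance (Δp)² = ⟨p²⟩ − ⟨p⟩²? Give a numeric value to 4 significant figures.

1.909

Compute ⟨p⟩ and ⟨p²⟩ separately; (Δp)² = ⟨p²⟩ − ⟨p⟩².
Gaussian moments (u = x − x₀): ∫u^(2j)·e^(−2αu²) du = (2j−1)!!/(4α)^j · √(π/(2α)), odd powers integrate to 0; here √(π/(2α)) = 1.5510. Derivatives: d/dx e^(−αu²) = −2αu·e^(−αu²), d²/dx² e^(−αu²) = (4α²u² − 2α)·e^(−αu²).
Normalization: ∫|Ψ|² dx = 1.5510.
⟨p⟩ = 0.0000 and ⟨p²⟩ = 1.9094.
(Δp)² = 1.9094 − (0.0000)² = 1.9094.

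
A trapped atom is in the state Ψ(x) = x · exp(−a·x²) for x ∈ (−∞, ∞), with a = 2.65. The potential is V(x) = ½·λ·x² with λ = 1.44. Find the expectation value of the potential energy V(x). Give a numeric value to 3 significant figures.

0.204

⟨V⟩ = ∫ V(x)·|Ψ|² dx / ∫|Ψ|² dx.
Expand each integrand as polynomial × e^(−2ax²) and use ∫x^(2j)·e^(−2ax²) dx = (2j−1)!!/(4a)^j · √(π/(2a)), odd powers → 0; here √(π/(2a)) = 0.76990.
State is unnormalized: ∫|Ψ|² dx = 0.072633, and ∫Ψ*·V(x)·Ψ dx = 0.014801, so ⟨V⟩ = 0.014801 / 0.072633.
⟨V⟩ = 0.20377.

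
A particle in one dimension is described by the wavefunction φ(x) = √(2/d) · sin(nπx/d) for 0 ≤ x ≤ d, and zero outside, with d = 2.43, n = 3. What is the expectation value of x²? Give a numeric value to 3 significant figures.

1.94

⟨x²⟩ = ∫ x²·|φ|² dx (integrals over the domain).
With sin²θ = (1 − cos2θ)/2 on 0 ≤ x ≤ d: ∫sin²(nπx/d) dx = d/2, ∫x·sin²(nπx/d) dx = d²/4, ∫x²·sin²(nπx/d) dx = d³·(1/6 − 1/(4n²π²)); higher powers xᵏ the same way, integrating xᵏ·cos(2nπx/d) by parts.
⟨x²⟩ = 1.9351.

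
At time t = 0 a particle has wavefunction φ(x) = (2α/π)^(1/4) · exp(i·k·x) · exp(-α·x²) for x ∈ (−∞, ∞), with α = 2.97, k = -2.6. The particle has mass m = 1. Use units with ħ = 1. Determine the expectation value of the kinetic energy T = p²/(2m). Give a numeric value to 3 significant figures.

4.87

T = −(ħ²/2m) d²/dx², so ⟨T⟩ = −(ħ²/2m) ∫ φ*·φ'' dx; with m = 1.
Gaussian moments: ∫x^(2j)·e^(−2αx²) dx = (2j−1)!!/(4α)^j · √(π/(2α)), odd powers integrate to 0; here √(π/(2α)) = 0.72725. Derivatives: φ′ = (ik − 2αx)·φ, φ″ = ((ik − 2αx)² − 2α)·φ; the odd-in-x pieces drop out.
⟨T⟩ = 4.8650.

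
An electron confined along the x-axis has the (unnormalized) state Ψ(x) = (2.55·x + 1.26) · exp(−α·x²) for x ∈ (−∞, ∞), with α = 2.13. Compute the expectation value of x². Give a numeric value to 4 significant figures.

⟨x²⟩ = ∫ x²·|Ψ|² dx / ∫|Ψ|² dx (integrals over the domain).
Expand each integrand as polynomial × e^(−2αx²) and use ∫x^(2j)·e^(−2αx²) dx = (2j−1)!!/(4α)^j · √(π/(2α)), odd powers → 0; here √(π/(2α)) = 0.85876.
State is unnormalized: ∫|Ψ|² dx = 2.0188, and ∫Ψ*·x²·Ψ dx = 0.39080, so ⟨x²⟩ = 0.39080 / 2.0188.
⟨x²⟩ = 0.19358.

0.1936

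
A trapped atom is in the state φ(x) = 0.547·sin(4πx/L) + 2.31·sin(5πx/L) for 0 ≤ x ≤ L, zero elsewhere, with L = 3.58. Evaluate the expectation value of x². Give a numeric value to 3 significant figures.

⟨x²⟩ = ∫ x²·|φ|² dx / ∫|φ|² dx (integrals over the domain).
On 0 ≤ x ≤ L (j ≠ l): ∫sin²(jπx/L) dx = L/2, ∫sin(jπx/L)·sin(lπx/L) dx = 0; diagonal moments ∫x·sin²(jπx/L) dx = L²/4, ∫x²·sin²(jπx/L) dx = L³·(1/6 − 1/(4j²π²)); cross terms ∫x·sin(jπx/L)·sin(lπx/L) dx = 0 for j + l even and −4jlL²/(π²(j² − l²)²) for j + l odd, ∫x²·sin(jπx/L)·sin(lπx/L) dx = (−1)^(j+l)·4jlL³/(π²(j² − l²)²); higher powers the same way via product-to-sum and parts.
State is unnormalized: ∫|φ|² dx = 10.087, and ∫φ*·x²·φ dx = 31.221, so ⟨x²⟩ = 31.221 / 10.087.
⟨x²⟩ = 3.0951.

3.10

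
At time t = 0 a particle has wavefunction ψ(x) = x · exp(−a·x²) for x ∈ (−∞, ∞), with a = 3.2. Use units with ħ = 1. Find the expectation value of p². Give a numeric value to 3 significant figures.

9.60

p² ψ = −ħ² d²ψ/dx²; ⟨p²⟩ = −ħ² ∫ ψ*·ψ'' dx / ∫|ψ|² dx.
Expand each integrand as polynomial × e^(−2ax²) and use ∫x^(2j)·e^(−2ax²) dx = (2j−1)!!/(4a)^j · √(π/(2a)), odd powers → 0; here √(π/(2a)) = 0.70062. Differentiate with the product rule, d/dx e^(−ax²) = −2ax·e^(−ax²).
State is unnormalized: ∫|ψ|² dx = 0.054736, and ∫ψ*·(−ħ² ψ'') dx = 0.52547, so ⟨p²⟩ = 0.52547 / 0.054736.
⟨p²⟩ = 9.6000.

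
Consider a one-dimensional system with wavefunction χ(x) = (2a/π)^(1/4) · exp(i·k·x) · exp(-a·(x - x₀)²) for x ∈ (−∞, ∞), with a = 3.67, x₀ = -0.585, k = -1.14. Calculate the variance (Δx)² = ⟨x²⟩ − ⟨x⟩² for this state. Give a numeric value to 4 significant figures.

Compute ⟨x⟩ and ⟨x²⟩ separately, then (Δx)² = ⟨x²⟩ − ⟨x⟩².
Gaussian moments (u = x − x₀): ∫u^(2j)·e^(−2au²) du = (2j−1)!!/(4a)^j · √(π/(2a)), odd powers integrate to 0; here √(π/(2a)) = 0.65422.
⟨x⟩ = -0.58500 and ⟨x²⟩ = 0.41034.
(Δx)² = 0.41034 − (-0.58500)² = 0.068120.

0.06812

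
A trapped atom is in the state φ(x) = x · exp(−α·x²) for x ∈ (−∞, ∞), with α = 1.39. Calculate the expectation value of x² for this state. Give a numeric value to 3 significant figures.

⟨x²⟩ = ∫ x²·|φ|² dx / ∫|φ|² dx (integrals over the domain).
Expand each integrand as polynomial × e^(−2αx²) and use ∫x^(2j)·e^(−2αx²) dx = (2j−1)!!/(4α)^j · √(π/(2α)), odd powers → 0; here √(π/(2α)) = 1.0630.
State is unnormalized: ∫|φ|² dx = 0.19120, and ∫φ*·x²·φ dx = 0.10316, so ⟨x²⟩ = 0.10316 / 0.19120.
⟨x²⟩ = 0.53957.

0.540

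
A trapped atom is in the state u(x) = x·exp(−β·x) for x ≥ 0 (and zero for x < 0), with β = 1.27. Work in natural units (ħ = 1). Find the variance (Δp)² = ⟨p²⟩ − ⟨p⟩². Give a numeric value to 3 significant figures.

Compute ⟨p⟩ and ⟨p²⟩ separately; (Δp)² = ⟨p²⟩ − ⟨p⟩².
Differentiate x·exp(−β·x) with the product rule; every integrand then reduces to terms xʲ·e^(−2βx) on [0, ∞), with ∫₀^∞ xʲ·e^(−2βx) dx = j!/(2β)^(j+1).
Normalization: ∫|u|² dx = 0.12205.
⟨p⟩ = 0.0000 and ⟨p²⟩ = 1.6129.
(Δp)² = 1.6129 − (0.0000)² = 1.6129.

1.61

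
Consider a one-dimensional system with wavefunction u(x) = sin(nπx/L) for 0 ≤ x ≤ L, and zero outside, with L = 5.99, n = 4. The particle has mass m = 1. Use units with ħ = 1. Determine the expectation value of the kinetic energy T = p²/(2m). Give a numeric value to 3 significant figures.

2.20

T = −(ħ²/2m) d²/dx², so ⟨T⟩ = −(ħ²/2m) ∫ u*·u'' dx / ∫|u|² dx; with m = 1.
d/dx sin(nπx/L) = (nπ/L)·cos(nπx/L) and d²/dx² sin(nπx/L) = −(nπ/L)²·sin(nπx/L); on 0 ≤ x ≤ L, ∫sin²(nπx/L) dx = L/2 and ∫sin(nπx/L)·cos(nπx/L) dx = 0.
State is unnormalized: ∫|u|² dx = 2.9950, and ∫u*·(−ħ²/2m · u'') dx = 6.5907, so ⟨T⟩ = 6.5907 / 2.9950.
⟨T⟩ = 2.2006.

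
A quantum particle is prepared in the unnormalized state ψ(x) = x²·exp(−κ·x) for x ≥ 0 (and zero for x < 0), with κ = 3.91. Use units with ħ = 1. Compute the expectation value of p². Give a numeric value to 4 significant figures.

p² ψ = −ħ² d²ψ/dx²; ⟨p²⟩ = −ħ² ∫ ψ*·ψ'' dx / ∫|ψ|² dx.
Differentiate x²·exp(−κ·x) with the product rule; every integrand then reduces to terms xʲ·e^(−2κx) on [0, ∞), with ∫₀^∞ xʲ·e^(−2κx) dx = j!/(2κ)^(j+1).
State is unnormalized: ∫|ψ|² dx = 0.00082069, and ∫ψ*·(−ħ² ψ'') dx = 0.0041822, so ⟨p²⟩ = 0.0041822 / 0.00082069.
⟨p²⟩ = 5.0960.

5.096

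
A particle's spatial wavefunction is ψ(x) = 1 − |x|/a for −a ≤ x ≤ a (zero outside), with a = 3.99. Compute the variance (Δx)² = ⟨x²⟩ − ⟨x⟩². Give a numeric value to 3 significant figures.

1.59

Compute ⟨x⟩ and ⟨x²⟩ separately, then (Δx)² = ⟨x²⟩ − ⟨x⟩².
ψ is even, so ∫ over [−a, a] = 2∫₀ᵃ with ψ = 1 − x/a there: ∫₀ᵃ (1 − x/a)² dx = a/3, ∫₀ᵃ x²(1 − x/a)² dx = a³/30, ∫₀ᵃ x⁴(1 − x/a)² dx = a⁵/105.
Normalization: ∫|ψ|² dx = 2.6600.
⟨x⟩ = 0.0000 and ⟨x²⟩ = 1.5920.
(Δx)² = 1.5920 − (0.0000)² = 1.5920.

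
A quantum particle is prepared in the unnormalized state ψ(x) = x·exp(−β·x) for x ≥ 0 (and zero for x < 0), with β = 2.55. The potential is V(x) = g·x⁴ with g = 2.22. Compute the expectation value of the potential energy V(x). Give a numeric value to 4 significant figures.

⟨V⟩ = ∫ V(x)·|ψ|² dx / ∫|ψ|² dx.
Every integrand reduces to terms xʲ·e^(−2βx) on [0, ∞); use ∫₀^∞ xʲ·e^(−2βx) dx = j!/(2β)^(j+1).
State is unnormalized: ∫|ψ|² dx = 0.015077, and ∫ψ*·V(x)·ψ dx = 0.017811, so ⟨V⟩ = 0.017811 / 0.015077.
⟨V⟩ = 1.1813.

1.181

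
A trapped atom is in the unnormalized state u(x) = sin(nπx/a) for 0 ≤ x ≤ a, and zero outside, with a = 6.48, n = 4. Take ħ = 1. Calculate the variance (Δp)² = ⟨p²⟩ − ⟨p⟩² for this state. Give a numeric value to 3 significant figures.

3.76

Compute ⟨p⟩ and ⟨p²⟩ separately; (Δp)² = ⟨p²⟩ − ⟨p⟩².
d/dx sin(nπx/a) = (nπ/a)·cos(nπx/a) and d²/dx² sin(nπx/a) = −(nπ/a)²·sin(nπx/a); on 0 ≤ x ≤ a, ∫sin²(nπx/a) dx = a/2 and ∫sin(nπx/a)·cos(nπx/a) dx = 0.
Normalization: ∫|u|² dx = 3.2400.
⟨p⟩ = 0.0000 and ⟨p²⟩ = 3.7607.
(Δp)² = 3.7607 − (0.0000)² = 3.7607.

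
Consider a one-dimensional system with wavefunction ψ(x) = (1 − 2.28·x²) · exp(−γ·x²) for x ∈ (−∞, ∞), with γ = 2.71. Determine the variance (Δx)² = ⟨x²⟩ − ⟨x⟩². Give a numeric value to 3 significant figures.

Compute ⟨x⟩ and ⟨x²⟩ separately, then (Δx)² = ⟨x²⟩ − ⟨x⟩².
Expand each integrand as polynomial × e^(−2γx²) and use ∫x^(2j)·e^(−2γx²) dx = (2j−1)!!/(4γ)^j · √(π/(2γ)), odd powers → 0; here √(π/(2γ)) = 0.76133.
Normalization: ∫|ψ|² dx = 0.54211.
⟨x⟩ = 0.0000 and ⟨x²⟩ = 0.052030.
(Δx)² = 0.052030 − (0.0000)² = 0.052030.

0.0520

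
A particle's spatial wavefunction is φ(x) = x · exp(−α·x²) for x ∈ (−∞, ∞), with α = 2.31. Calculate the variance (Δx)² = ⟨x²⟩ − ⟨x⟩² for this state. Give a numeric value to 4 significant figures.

Compute ⟨x⟩ and ⟨x²⟩ separately, then (Δx)² = ⟨x²⟩ − ⟨x⟩².
Expand each integrand as polynomial × e^(−2αx²) and use ∫x^(2j)·e^(−2αx²) dx = (2j−1)!!/(4α)^j · √(π/(2α)), odd powers → 0; here √(π/(2α)) = 0.82462.
Normalization: ∫|φ|² dx = 0.089245.
⟨x⟩ = 0.0000 and ⟨x²⟩ = 0.32468.
(Δx)² = 0.32468 − (0.0000)² = 0.32468.

0.3247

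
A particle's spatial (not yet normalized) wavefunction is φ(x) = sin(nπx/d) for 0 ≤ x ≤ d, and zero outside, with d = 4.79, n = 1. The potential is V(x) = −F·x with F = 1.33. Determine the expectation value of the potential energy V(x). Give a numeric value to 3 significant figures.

⟨V⟩ = ∫ V(x)·|φ|² dx / ∫|φ|² dx.
With sin²θ = (1 − cos2θ)/2 on 0 ≤ x ≤ d: ∫sin²(nπx/d) dx = d/2, ∫x·sin²(nπx/d) dx = d²/4, ∫x²·sin²(nπx/d) dx = d³·(1/6 − 1/(4n²π²)); higher powers xᵏ the same way, integrating xᵏ·cos(2nπx/d) by parts.
State is unnormalized: ∫|φ|² dx = 2.3950, and ∫φ*·V(x)·φ dx = -7.6289, so ⟨V⟩ = -7.6289 / 2.3950.
⟨V⟩ = -3.1854.

-3.19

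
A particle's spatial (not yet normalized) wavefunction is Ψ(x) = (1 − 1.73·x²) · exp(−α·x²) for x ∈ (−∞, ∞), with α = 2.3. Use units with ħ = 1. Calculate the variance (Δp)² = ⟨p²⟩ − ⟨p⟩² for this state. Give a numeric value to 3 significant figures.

5.12

Compute ⟨p⟩ and ⟨p²⟩ separately; (Δp)² = ⟨p²⟩ − ⟨p⟩².
Expand each integrand as polynomial × e^(−2αx²) and use ∫x^(2j)·e^(−2αx²) dx = (2j−1)!!/(4α)^j · √(π/(2α)), odd powers → 0; here √(π/(2α)) = 0.82641. Differentiate with the product rule, d/dx e^(−αx²) = −2αx·e^(−αx²).
Normalization: ∫|Ψ|² dx = 0.60328.
⟨p⟩ = 0.0000 and ⟨p²⟩ = 5.1155.
(Δp)² = 5.1155 − (0.0000)² = 5.1155.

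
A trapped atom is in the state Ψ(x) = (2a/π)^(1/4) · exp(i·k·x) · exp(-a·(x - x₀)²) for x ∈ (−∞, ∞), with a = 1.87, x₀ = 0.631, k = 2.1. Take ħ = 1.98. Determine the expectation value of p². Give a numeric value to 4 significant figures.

p² Ψ = −ħ² d²Ψ/dx²; ⟨p²⟩ = −ħ² ∫ Ψ*·Ψ'' dx.
Gaussian moments (u = x − x₀): ∫u^(2j)·e^(−2au²) du = (2j−1)!!/(4a)^j · √(π/(2a)), odd powers integrate to 0; here √(π/(2a)) = 0.91651. Derivatives: Ψ′ = (ik − 2au)·Ψ, Ψ″ = ((ik − 2au)² − 2a)·Ψ; the odd-in-u pieces drop out.
⟨p²⟩ = 24.620.

24.62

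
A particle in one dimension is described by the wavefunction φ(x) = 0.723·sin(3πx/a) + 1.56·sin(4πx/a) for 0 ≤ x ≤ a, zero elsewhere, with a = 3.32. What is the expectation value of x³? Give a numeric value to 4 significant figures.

⟨x³⟩ = ∫ x³·|φ|² dx / ∫|φ|² dx (integrals over the domain).
On 0 ≤ x ≤ a (j ≠ l): ∫sin²(jπx/a) dx = a/2, ∫sin(jπx/a)·sin(lπx/a) dx = 0; diagonal moments ∫x·sin²(jπx/a) dx = a²/4, ∫x²·sin²(jπx/a) dx = a³·(1/6 − 1/(4j²π²)); cross terms ∫x·sin(jπx/a)·sin(lπx/a) dx = 0 for j + l even and −4jla²/(π²(j² − l²)²) for j + l odd, ∫x²·sin(jπx/a)·sin(lπx/a) dx = (−1)^(j+l)·4jla³/(π²(j² − l²)²); higher powers the same way via product-to-sum and parts.
State is unnormalized: ∫|φ|² dx = 4.9075, and ∫φ*·x³·φ dx = 19.998, so ⟨x³⟩ = 19.998 / 4.9075.
⟨x³⟩ = 4.0751.

4.075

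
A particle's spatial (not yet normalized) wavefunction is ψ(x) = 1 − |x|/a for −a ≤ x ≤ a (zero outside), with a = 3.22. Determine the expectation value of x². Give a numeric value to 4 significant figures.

⟨x²⟩ = ∫ x²·|ψ|² dx / ∫|ψ|² dx (integrals over the domain).
ψ is even, so ∫ over [−a, a] = 2∫₀ᵃ with ψ = 1 − x/a there: ∫₀ᵃ (1 − x/a)² dx = a/3, ∫₀ᵃ x²(1 − x/a)² dx = a³/30, ∫₀ᵃ x⁴(1 − x/a)² dx = a⁵/105.
State is unnormalized: ∫|ψ|² dx = 2.1467, and ∫ψ*·x²·ψ dx = 2.2257, so ⟨x²⟩ = 2.2257 / 2.1467.
⟨x²⟩ = 1.0368.

1.037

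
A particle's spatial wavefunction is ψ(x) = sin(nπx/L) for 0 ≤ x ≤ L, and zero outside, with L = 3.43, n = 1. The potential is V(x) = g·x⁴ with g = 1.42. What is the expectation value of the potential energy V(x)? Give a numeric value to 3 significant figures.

22.4

⟨V⟩ = ∫ V(x)·|ψ|² dx / ∫|ψ|² dx.
With sin²θ = (1 − cos2θ)/2 on 0 ≤ x ≤ L: ∫sin²(nπx/L) dx = L/2, ∫x·sin²(nπx/L) dx = L²/4, ∫x²·sin²(nπx/L) dx = L³·(1/6 − 1/(4n²π²)); higher powers xᵏ the same way, integrating xᵏ·cos(2nπx/L) by parts.
State is unnormalized: ∫|ψ|² dx = 1.7150, and ∫ψ*·V(x)·ψ dx = 38.453, so ⟨V⟩ = 38.453 / 1.7150.
⟨V⟩ = 22.422.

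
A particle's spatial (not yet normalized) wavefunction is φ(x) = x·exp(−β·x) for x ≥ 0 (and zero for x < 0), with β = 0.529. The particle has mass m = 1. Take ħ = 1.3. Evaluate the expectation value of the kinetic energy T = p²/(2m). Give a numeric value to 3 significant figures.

T = −(ħ²/2m) d²/dx², so ⟨T⟩ = −(ħ²/2m) ∫ φ*·φ'' dx / ∫|φ|² dx; with m = 1.
Differentiate x·exp(−β·x) with the product rule; every integrand then reduces to terms xʲ·e^(−2βx) on [0, ∞), with ∫₀^∞ xʲ·e^(−2βx) dx = j!/(2β)^(j+1).
State is unnormalized: ∫|φ|² dx = 1.6888, and ∫φ*·(−ħ²/2m · φ'') dx = 0.39934, so ⟨T⟩ = 0.39934 / 1.6888.
⟨T⟩ = 0.23647.

0.236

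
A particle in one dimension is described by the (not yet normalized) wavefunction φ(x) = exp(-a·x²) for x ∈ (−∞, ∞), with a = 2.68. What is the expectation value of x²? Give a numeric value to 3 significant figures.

⟨x²⟩ = ∫ x²·|φ|² dx / ∫|φ|² dx (integrals over the domain).
Gaussian moments: ∫x^(2j)·e^(−2ax²) dx = (2j−1)!!/(4a)^j · √(π/(2a)), odd powers integrate to 0; here √(π/(2a)) = 0.76558.
State is unnormalized: ∫|φ|² dx = 0.76558, and ∫φ*·x²·φ dx = 0.071416, so ⟨x²⟩ = 0.071416 / 0.76558.
⟨x²⟩ = 0.093284.

0.0933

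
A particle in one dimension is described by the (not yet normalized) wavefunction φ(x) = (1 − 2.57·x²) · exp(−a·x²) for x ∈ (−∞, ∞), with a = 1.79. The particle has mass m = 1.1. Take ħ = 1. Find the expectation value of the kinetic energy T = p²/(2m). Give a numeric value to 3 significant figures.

3.19

T = −(ħ²/2m) d²/dx², so ⟨T⟩ = −(ħ²/2m) ∫ φ*·φ'' dx / ∫|φ|² dx; with m = 1.1.
Expand each integrand as polynomial × e^(−2ax²) and use ∫x^(2j)·e^(−2ax²) dx = (2j−1)!!/(4a)^j · √(π/(2a)), odd powers → 0; here √(π/(2a)) = 0.93677. Differentiate with the product rule, d/dx e^(−ax²) = −2ax·e^(−ax²).
State is unnormalized: ∫|φ|² dx = 0.62636, and ∫φ*·(−ħ²/2m · φ'') dx = 1.9967, so ⟨T⟩ = 1.9967 / 0.62636.
⟨T⟩ = 3.1879.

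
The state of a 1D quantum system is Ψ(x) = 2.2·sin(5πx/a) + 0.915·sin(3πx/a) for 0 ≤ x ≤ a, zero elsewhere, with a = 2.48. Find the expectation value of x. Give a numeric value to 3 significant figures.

⟨x⟩ = ∫ x·|Ψ|² dx / ∫|Ψ|² dx (integrals over the domain).
On 0 ≤ x ≤ a (j ≠ l): ∫sin²(jπx/a) dx = a/2, ∫sin(jπx/a)·sin(lπx/a) dx = 0; diagonal moments ∫x·sin²(jπx/a) dx = a²/4, ∫x²·sin²(jπx/a) dx = a³·(1/6 − 1/(4j²π²)); cross terms ∫x·sin(jπx/a)·sin(lπx/a) dx = 0 for j + l even and −4jla²/(π²(j² − l²)²) for j + l odd, ∫x²·sin(jπx/a)·sin(lπx/a) dx = (−1)^(j+l)·4jla³/(π²(j² − l²)²); higher powers the same way via product-to-sum and parts.
State is unnormalized: ∫|Ψ|² dx = 7.0398, and ∫Ψ*·x·Ψ dx = 8.7293, so ⟨x⟩ = 8.7293 / 7.0398.
⟨x⟩ = 1.2400.

1.24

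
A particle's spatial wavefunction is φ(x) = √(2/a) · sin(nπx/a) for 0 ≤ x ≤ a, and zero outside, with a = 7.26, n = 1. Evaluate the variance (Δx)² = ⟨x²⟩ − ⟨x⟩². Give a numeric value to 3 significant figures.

1.72

Compute ⟨x⟩ and ⟨x²⟩ separately, then (Δx)² = ⟨x²⟩ − ⟨x⟩².
With sin²θ = (1 − cos2θ)/2 on 0 ≤ x ≤ a: ∫sin²(nπx/a) dx = a/2, ∫x·sin²(nπx/a) dx = a²/4, ∫x²·sin²(nπx/a) dx = a³·(1/6 − 1/(4n²π²)); higher powers xᵏ the same way, integrating xᵏ·cos(2nπx/a) by parts.
⟨x⟩ = 3.6300 and ⟨x²⟩ = 14.899.
(Δx)² = 14.899 − (3.6300)² = 1.7221.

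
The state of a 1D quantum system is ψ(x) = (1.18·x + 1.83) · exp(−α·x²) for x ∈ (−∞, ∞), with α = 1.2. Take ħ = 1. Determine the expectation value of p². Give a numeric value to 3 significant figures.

1.39

p² ψ = −ħ² d²ψ/dx²; ⟨p²⟩ = −ħ² ∫ ψ*·ψ'' dx / ∫|ψ|² dx.
Expand each integrand as polynomial × e^(−2αx²) and use ∫x^(2j)·e^(−2αx²) dx = (2j−1)!!/(4α)^j · √(π/(2α)), odd powers → 0; here √(π/(2α)) = 1.1441. Differentiate with the product rule, d/dx e^(−αx²) = −2αx·e^(−αx²).
State is unnormalized: ∫|ψ|² dx = 4.1634, and ∫ψ*·(−ħ² ψ'') dx = 5.7926, so ⟨p²⟩ = 5.7926 / 4.1634.
⟨p²⟩ = 1.3913.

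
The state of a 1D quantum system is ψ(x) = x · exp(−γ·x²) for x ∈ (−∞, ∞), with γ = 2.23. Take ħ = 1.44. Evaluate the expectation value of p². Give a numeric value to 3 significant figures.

p² ψ = −ħ² d²ψ/dx²; ⟨p²⟩ = −ħ² ∫ ψ*·ψ'' dx / ∫|ψ|² dx.
Expand each integrand as polynomial × e^(−2γx²) and use ∫x^(2j)·e^(−2γx²) dx = (2j−1)!!/(4γ)^j · √(π/(2γ)), odd powers → 0; here √(π/(2γ)) = 0.83928. Differentiate with the product rule, d/dx e^(−γx²) = −2γx·e^(−γx²).
State is unnormalized: ∫|ψ|² dx = 0.094090, and ∫ψ*·(−ħ² ψ'') dx = 1.3053, so ⟨p²⟩ = 1.3053 / 0.094090.
⟨p²⟩ = 13.872.

13.9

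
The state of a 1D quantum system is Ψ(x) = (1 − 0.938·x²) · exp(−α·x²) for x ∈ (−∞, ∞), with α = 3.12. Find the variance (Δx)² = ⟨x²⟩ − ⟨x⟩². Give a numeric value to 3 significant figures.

Compute ⟨x⟩ and ⟨x²⟩ separately, then (Δx)² = ⟨x²⟩ − ⟨x⟩².
Expand each integrand as polynomial × e^(−2αx²) and use ∫x^(2j)·e^(−2αx²) dx = (2j−1)!!/(4α)^j · √(π/(2α)), odd powers → 0; here √(π/(2α)) = 0.70955.
Normalization: ∫|Ψ|² dx = 0.61491.
⟨x⟩ = 0.0000 and ⟨x²⟩ = 0.058599.
(Δx)² = 0.058599 − (0.0000)² = 0.058599.

0.0586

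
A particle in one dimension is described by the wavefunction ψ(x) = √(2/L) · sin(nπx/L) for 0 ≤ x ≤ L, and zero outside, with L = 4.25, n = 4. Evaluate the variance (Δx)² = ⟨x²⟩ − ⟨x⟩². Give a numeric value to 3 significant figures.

1.45

Compute ⟨x⟩ and ⟨x²⟩ separately, then (Δx)² = ⟨x²⟩ − ⟨x⟩².
With sin²θ = (1 − cos2θ)/2 on 0 ≤ x ≤ L: ∫sin²(nπx/L) dx = L/2, ∫x·sin²(nπx/L) dx = L²/4, ∫x²·sin²(nπx/L) dx = L³·(1/6 − 1/(4n²π²)); higher powers xᵏ the same way, integrating xᵏ·cos(2nπx/L) by parts.
⟨x⟩ = 2.1250 and ⟨x²⟩ = 5.9636.
(Δx)² = 5.9636 − (2.1250)² = 1.4480.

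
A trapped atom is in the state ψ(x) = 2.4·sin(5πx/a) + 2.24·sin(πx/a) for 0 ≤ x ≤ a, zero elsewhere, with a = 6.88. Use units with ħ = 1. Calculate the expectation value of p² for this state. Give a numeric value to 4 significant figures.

2.883

p² ψ = −ħ² d²ψ/dx²; ⟨p²⟩ = −ħ² ∫ ψ*·ψ'' dx / ∫|ψ|² dx.
d²/dx² sin(jπx/a) = −(jπ/a)²·sin(jπx/a); on 0 ≤ x ≤ a, ∫sin²(jπx/a) dx = a/2 and ∫sin(jπx/a)·sin(lπx/a) dx = 0 for j ≠ l, so only diagonal terms survive in ∫|ψ|² and ∫ψ·ψ″; ∫ψ·ψ′ dx = [ψ²/2] between the walls = 0.
State is unnormalized: ∫|ψ|² dx = 37.075, and ∫ψ*·(−ħ² ψ'') dx = 106.89, so ⟨p²⟩ = 106.89 / 37.075.
⟨p²⟩ = 2.8830.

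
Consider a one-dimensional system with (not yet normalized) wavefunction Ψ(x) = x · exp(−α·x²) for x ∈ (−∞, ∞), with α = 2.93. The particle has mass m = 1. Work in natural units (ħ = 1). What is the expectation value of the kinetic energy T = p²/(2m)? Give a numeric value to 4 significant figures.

T = −(ħ²/2m) d²/dx², so ⟨T⟩ = −(ħ²/2m) ∫ Ψ*·Ψ'' dx / ∫|Ψ|² dx; with m = 1.
Expand each integrand as polynomial × e^(−2αx²) and use ∫x^(2j)·e^(−2αx²) dx = (2j−1)!!/(4α)^j · √(π/(2α)), odd powers → 0; here √(π/(2α)) = 0.73219. Differentiate with the product rule, d/dx e^(−αx²) = −2αx·e^(−αx²).
State is unnormalized: ∫|Ψ|² dx = 0.062474, and ∫Ψ*·(−ħ²/2m · Ψ'') dx = 0.27457, so ⟨T⟩ = 0.27457 / 0.062474.
⟨T⟩ = 4.3950.

4.395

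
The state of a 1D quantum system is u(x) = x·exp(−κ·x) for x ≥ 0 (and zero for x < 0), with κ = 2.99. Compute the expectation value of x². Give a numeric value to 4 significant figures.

0.3356

⟨x²⟩ = ∫ x²·|u|² dx / ∫|u|² dx (integrals over the domain).
Every integrand reduces to terms xʲ·e^(−2κx) on [0, ∞); use ∫₀^∞ xʲ·e^(−2κx) dx = j!/(2κ)^(j+1).
State is unnormalized: ∫|u|² dx = 0.0093525, and ∫u*·x²·u dx = 0.0031384, so ⟨x²⟩ = 0.0031384 / 0.0093525.
⟨x²⟩ = 0.33557.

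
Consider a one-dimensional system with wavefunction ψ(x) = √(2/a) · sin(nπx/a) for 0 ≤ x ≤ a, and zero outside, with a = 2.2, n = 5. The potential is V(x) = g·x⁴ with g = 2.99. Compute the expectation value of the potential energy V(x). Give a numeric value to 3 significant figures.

13.7

⟨V⟩ = ∫ V(x)·|ψ|² dx.
With sin²θ = (1 − cos2θ)/2 on 0 ≤ x ≤ a: ∫sin²(nπx/a) dx = a/2, ∫x·sin²(nπx/a) dx = a²/4, ∫x²·sin²(nπx/a) dx = a³·(1/6 − 1/(4n²π²)); higher powers xᵏ the same way, integrating xᵏ·cos(2nπx/a) by parts.
⟨V⟩ = 13.726.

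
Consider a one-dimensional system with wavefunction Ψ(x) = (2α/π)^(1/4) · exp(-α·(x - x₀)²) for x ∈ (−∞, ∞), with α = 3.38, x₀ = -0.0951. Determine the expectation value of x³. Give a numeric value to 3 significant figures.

⟨x³⟩ = ∫ x³·|Ψ|² dx (integrals over the domain).
Gaussian moments (u = x − x₀): ∫u^(2j)·e^(−2αu²) du = (2j−1)!!/(4α)^j · √(π/(2α)), odd powers integrate to 0; here √(π/(2α)) = 0.68171.
⟨x³⟩ = -0.021962.

-0.0220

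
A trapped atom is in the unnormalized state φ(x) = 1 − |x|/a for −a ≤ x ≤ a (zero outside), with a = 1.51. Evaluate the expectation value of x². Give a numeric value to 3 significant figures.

0.228

⟨x²⟩ = ∫ x²·|φ|² dx / ∫|φ|² dx (integrals over the domain).
φ is even, so ∫ over [−a, a] = 2∫₀ᵃ with φ = 1 − x/a there: ∫₀ᵃ (1 − x/a)² dx = a/3, ∫₀ᵃ x²(1 − x/a)² dx = a³/30, ∫₀ᵃ x⁴(1 − x/a)² dx = a⁵/105.
State is unnormalized: ∫|φ|² dx = 1.0067, and ∫φ*·x²·φ dx = 0.22953, so ⟨x²⟩ = 0.22953 / 1.0067.
⟨x²⟩ = 0.22801.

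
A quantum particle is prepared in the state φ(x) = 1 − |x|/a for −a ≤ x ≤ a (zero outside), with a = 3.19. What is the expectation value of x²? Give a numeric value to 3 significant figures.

1.02

⟨x²⟩ = ∫ x²·|φ|² dx / ∫|φ|² dx (integrals over the domain).
φ is even, so ∫ over [−a, a] = 2∫₀ᵃ with φ = 1 − x/a there: ∫₀ᵃ (1 − x/a)² dx = a/3, ∫₀ᵃ x²(1 − x/a)² dx = a³/30, ∫₀ᵃ x⁴(1 − x/a)² dx = a⁵/105.
State is unnormalized: ∫|φ|² dx = 2.1267, and ∫φ*·x²·φ dx = 2.1641, so ⟨x²⟩ = 2.1641 / 2.1267.
⟨x²⟩ = 1.0176.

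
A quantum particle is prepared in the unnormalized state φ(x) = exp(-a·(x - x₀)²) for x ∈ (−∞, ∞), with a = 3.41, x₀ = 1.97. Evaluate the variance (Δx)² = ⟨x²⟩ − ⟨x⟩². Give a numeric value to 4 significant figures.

0.07331

Compute ⟨x⟩ and ⟨x²⟩ separately, then (Δx)² = ⟨x²⟩ − ⟨x⟩².
Gaussian moments (u = x − x₀): ∫u^(2j)·e^(−2au²) du = (2j−1)!!/(4a)^j · √(π/(2a)), odd powers integrate to 0; here √(π/(2a)) = 0.67871.
Normalization: ∫|φ|² dx = 0.67871.
⟨x⟩ = 1.9700 and ⟨x²⟩ = 3.9542.
(Δx)² = 3.9542 − (1.9700)² = 0.073314.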